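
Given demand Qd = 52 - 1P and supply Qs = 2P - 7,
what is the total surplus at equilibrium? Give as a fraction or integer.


Find equilibrium: 52 - 1P = 2P - 7
52 + 7 = 3P
P* = 59/3 = 59/3
Q* = 2*59/3 - 7 = 97/3
Inverse demand: P = 52 - Q/1, so P_max = 52
Inverse supply: P = 7/2 + Q/2, so P_min = 7/2
CS = (1/2) * 97/3 * (52 - 59/3) = 9409/18
PS = (1/2) * 97/3 * (59/3 - 7/2) = 9409/36
TS = CS + PS = 9409/18 + 9409/36 = 9409/12

9409/12


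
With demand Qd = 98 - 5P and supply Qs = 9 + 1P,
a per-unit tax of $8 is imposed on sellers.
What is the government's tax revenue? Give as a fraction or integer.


With tax on sellers, new supply: Qs' = 9 + 1(P - 8)
= 1 + 1P
New equilibrium quantity:
Q_new = 103/6
Tax revenue = tax * Q_new = 8 * 103/6 = 412/3

412/3


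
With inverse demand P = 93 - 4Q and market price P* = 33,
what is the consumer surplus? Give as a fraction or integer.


Maximum willingness to pay (at Q=0): P_max = 93
Quantity demanded at P* = 33:
Q* = (93 - 33)/4 = 15
CS = (1/2) * Q* * (P_max - P*)
CS = (1/2) * 15 * (93 - 33)
CS = (1/2) * 15 * 60 = 450

450


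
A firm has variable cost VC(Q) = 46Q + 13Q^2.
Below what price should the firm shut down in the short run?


AVC(Q) = VC(Q)/Q = 46 + 13Q
AVC is increasing in Q, so minimum AVC is at Q -> 0+.
Min AVC = 46
The firm should shut down if P < 46.

46


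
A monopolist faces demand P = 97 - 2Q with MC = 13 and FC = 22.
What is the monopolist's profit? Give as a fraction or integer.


MR = MC: 97 - 4Q = 13
Q* = 21
P* = 97 - 2*21 = 55
Profit = (P* - MC)*Q* - FC
= (55 - 13)*21 - 22
= 42*21 - 22
= 882 - 22 = 860

860


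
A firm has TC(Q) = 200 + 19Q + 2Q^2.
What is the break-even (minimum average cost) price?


AC(Q) = 200/Q + 19 + 2Q
To minimize: dAC/dQ = -200/Q^2 + 2 = 0
Q^2 = 200/2 = 100
Q* = 10
Min AC = 200/10 + 19 + 2*10
Min AC = 20 + 19 + 20 = 59

59


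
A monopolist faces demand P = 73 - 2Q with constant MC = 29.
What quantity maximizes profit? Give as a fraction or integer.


TR = P*Q = (73 - 2Q)Q = 73Q - 2Q^2
MR = dTR/dQ = 73 - 4Q
Set MR = MC:
73 - 4Q = 29
44 = 4Q
Q* = 44/4 = 11

11


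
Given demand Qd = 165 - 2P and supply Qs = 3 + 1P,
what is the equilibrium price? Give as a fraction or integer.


At equilibrium, Qd = Qs.
165 - 2P = 3 + 1P
165 - 3 = 2P + 1P
162 = 3P
P* = 162/3 = 54

54


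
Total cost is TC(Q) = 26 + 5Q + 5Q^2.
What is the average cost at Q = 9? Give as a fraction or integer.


TC(9) = 26 + 5*9 + 5*9^2
TC(9) = 26 + 45 + 405 = 476
AC = TC/Q = 476/9 = 476/9

476/9


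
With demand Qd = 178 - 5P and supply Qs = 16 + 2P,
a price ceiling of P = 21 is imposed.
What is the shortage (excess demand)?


At P = 21:
Qd = 178 - 5*21 = 73
Qs = 16 + 2*21 = 58
Shortage = Qd - Qs = 73 - 58 = 15

15


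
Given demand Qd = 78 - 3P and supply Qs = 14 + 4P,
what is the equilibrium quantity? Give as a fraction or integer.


First find equilibrium price:
78 - 3P = 14 + 4P
P* = 64/7 = 64/7
Then substitute into demand:
Q* = 78 - 3 * 64/7 = 354/7

354/7


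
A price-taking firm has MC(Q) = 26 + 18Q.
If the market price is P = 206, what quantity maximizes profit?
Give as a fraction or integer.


In perfect competition, profit is maximized where P = MC.
206 = 26 + 18Q
180 = 18Q
Q* = 180/18 = 10

10


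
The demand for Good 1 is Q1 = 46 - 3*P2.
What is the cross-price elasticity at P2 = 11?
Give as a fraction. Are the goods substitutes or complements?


dQ1/dP2 = -3
At P2 = 11: Q1 = 46 - 3*11 = 13
Exy = (dQ1/dP2)(P2/Q1) = -3 * 11 / 13 = -33/13
Since Exy < 0, the goods are complements.

-33/13 (complements)


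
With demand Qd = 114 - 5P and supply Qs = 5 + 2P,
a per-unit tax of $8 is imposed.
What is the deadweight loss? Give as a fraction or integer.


Pre-tax equilibrium quantity: Q* = 253/7
Post-tax equilibrium quantity: Q_tax = 173/7
Reduction in quantity: Q* - Q_tax = 80/7
DWL = (1/2) * tax * (Q* - Q_tax)
DWL = (1/2) * 8 * 80/7 = 320/7

320/7


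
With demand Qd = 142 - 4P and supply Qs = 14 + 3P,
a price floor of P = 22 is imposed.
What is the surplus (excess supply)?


At P = 22:
Qd = 142 - 4*22 = 54
Qs = 14 + 3*22 = 80
Surplus = Qs - Qd = 80 - 54 = 26

26


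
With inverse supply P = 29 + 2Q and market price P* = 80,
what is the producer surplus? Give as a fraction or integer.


Minimum supply price (at Q=0): P_min = 29
Quantity supplied at P* = 80:
Q* = (80 - 29)/2 = 51/2
PS = (1/2) * Q* * (P* - P_min)
PS = (1/2) * 51/2 * (80 - 29)
PS = (1/2) * 51/2 * 51 = 2601/4

2601/4


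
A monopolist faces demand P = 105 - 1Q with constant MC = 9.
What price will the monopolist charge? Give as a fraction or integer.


MR = 105 - 2Q
Set MR = MC: 105 - 2Q = 9
Q* = 48
Substitute into demand:
P* = 105 - 1*48 = 57

57


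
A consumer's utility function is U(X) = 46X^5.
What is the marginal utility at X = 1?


MU = dU/dX = 46*5*X^(5-1)
MU = 230*X^4
At X = 1:
MU = 230 * 1^4
MU = 230 * 1 = 230

230


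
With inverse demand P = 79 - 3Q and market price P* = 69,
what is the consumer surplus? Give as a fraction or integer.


Maximum willingness to pay (at Q=0): P_max = 79
Quantity demanded at P* = 69:
Q* = (79 - 69)/3 = 10/3
CS = (1/2) * Q* * (P_max - P*)
CS = (1/2) * 10/3 * (79 - 69)
CS = (1/2) * 10/3 * 10 = 50/3

50/3


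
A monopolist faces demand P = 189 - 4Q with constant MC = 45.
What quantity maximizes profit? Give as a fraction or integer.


TR = P*Q = (189 - 4Q)Q = 189Q - 4Q^2
MR = dTR/dQ = 189 - 8Q
Set MR = MC:
189 - 8Q = 45
144 = 8Q
Q* = 144/8 = 18

18


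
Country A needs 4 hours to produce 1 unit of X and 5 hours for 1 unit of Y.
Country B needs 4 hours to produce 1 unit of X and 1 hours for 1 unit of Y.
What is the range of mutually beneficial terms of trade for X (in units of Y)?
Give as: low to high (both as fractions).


Opportunity cost of X for Country A = hours_X / hours_Y = 4/5 = 4/5 units of Y
Opportunity cost of X for Country B = hours_X / hours_Y = 4/1 = 4 units of Y
Terms of trade must be between the two opportunity costs.
Range: 4/5 to 4

4/5 to 4


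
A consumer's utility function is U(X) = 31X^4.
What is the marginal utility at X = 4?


MU = dU/dX = 31*4*X^(4-1)
MU = 124*X^3
At X = 4:
MU = 124 * 4^3
MU = 124 * 64 = 7936

7936


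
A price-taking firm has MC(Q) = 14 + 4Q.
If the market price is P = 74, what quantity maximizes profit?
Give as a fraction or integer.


In perfect competition, profit is maximized where P = MC.
74 = 14 + 4Q
60 = 4Q
Q* = 60/4 = 15

15


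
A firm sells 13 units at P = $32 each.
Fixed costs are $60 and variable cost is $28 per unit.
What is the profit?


Total Revenue = P * Q = 32 * 13 = $416
Total Cost = FC + VC*Q = 60 + 28*13 = $424
Profit = TR - TC = 416 - 424 = $-8

$-8


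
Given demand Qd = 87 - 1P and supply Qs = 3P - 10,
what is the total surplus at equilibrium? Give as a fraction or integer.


Find equilibrium: 87 - 1P = 3P - 10
87 + 10 = 4P
P* = 97/4 = 97/4
Q* = 3*97/4 - 10 = 251/4
Inverse demand: P = 87 - Q/1, so P_max = 87
Inverse supply: P = 10/3 + Q/3, so P_min = 10/3
CS = (1/2) * 251/4 * (87 - 97/4) = 63001/32
PS = (1/2) * 251/4 * (97/4 - 10/3) = 63001/96
TS = CS + PS = 63001/32 + 63001/96 = 63001/24

63001/24


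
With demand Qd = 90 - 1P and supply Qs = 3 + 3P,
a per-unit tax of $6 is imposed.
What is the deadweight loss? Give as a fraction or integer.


Pre-tax equilibrium quantity: Q* = 273/4
Post-tax equilibrium quantity: Q_tax = 255/4
Reduction in quantity: Q* - Q_tax = 9/2
DWL = (1/2) * tax * (Q* - Q_tax)
DWL = (1/2) * 6 * 9/2 = 27/2

27/2


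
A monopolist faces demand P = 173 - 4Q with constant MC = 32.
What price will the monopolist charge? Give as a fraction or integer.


MR = 173 - 8Q
Set MR = MC: 173 - 8Q = 32
Q* = 141/8
Substitute into demand:
P* = 173 - 4*141/8 = 205/2

205/2


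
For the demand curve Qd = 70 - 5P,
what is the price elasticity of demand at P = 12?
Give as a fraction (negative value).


dQ/dP = -5
At P = 12: Q = 70 - 5*12 = 10
E = (dQ/dP)(P/Q) = (-5)(12/10) = -6

-6


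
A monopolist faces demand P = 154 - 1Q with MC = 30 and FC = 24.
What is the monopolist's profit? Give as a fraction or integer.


MR = MC: 154 - 2Q = 30
Q* = 62
P* = 154 - 1*62 = 92
Profit = (P* - MC)*Q* - FC
= (92 - 30)*62 - 24
= 62*62 - 24
= 3844 - 24 = 3820

3820


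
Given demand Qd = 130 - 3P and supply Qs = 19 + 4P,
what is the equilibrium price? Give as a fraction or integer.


At equilibrium, Qd = Qs.
130 - 3P = 19 + 4P
130 - 19 = 3P + 4P
111 = 7P
P* = 111/7 = 111/7

111/7


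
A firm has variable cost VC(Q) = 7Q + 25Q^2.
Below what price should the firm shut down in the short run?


AVC(Q) = VC(Q)/Q = 7 + 25Q
AVC is increasing in Q, so minimum AVC is at Q -> 0+.
Min AVC = 7
The firm should shut down if P < 7.

7


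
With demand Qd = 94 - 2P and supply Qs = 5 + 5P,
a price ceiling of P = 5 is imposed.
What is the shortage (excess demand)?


At P = 5:
Qd = 94 - 2*5 = 84
Qs = 5 + 5*5 = 30
Shortage = Qd - Qs = 84 - 30 = 54

54


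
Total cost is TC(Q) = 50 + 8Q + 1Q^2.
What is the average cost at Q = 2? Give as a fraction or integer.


TC(2) = 50 + 8*2 + 1*2^2
TC(2) = 50 + 16 + 4 = 70
AC = TC/Q = 70/2 = 35

35


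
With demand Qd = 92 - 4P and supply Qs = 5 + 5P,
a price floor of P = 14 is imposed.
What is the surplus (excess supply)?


At P = 14:
Qd = 92 - 4*14 = 36
Qs = 5 + 5*14 = 75
Surplus = Qs - Qd = 75 - 36 = 39

39


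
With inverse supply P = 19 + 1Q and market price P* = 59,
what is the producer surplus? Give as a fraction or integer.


Minimum supply price (at Q=0): P_min = 19
Quantity supplied at P* = 59:
Q* = (59 - 19)/1 = 40
PS = (1/2) * Q* * (P* - P_min)
PS = (1/2) * 40 * (59 - 19)
PS = (1/2) * 40 * 40 = 800

800


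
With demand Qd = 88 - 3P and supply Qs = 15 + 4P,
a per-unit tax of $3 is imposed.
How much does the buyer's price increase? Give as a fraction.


With a per-unit tax, the buyer's price increase depends on relative slopes.
Supply slope: d = 4, Demand slope: b = 3
Buyer's price increase = d * tax / (b + d)
= 4 * 3 / (3 + 4)
= 12 / 7 = 12/7

12/7


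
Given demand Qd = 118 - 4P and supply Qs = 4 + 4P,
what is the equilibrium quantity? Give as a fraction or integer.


First find equilibrium price:
118 - 4P = 4 + 4P
P* = 114/8 = 57/4
Then substitute into demand:
Q* = 118 - 4 * 57/4 = 61

61


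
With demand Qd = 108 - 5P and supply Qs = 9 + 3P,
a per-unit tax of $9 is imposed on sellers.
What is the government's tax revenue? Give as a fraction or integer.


With tax on sellers, new supply: Qs' = 9 + 3(P - 9)
= 3P - 18
New equilibrium quantity:
Q_new = 117/4
Tax revenue = tax * Q_new = 9 * 117/4 = 1053/4

1053/4


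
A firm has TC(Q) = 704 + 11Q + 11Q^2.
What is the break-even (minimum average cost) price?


AC(Q) = 704/Q + 11 + 11Q
To minimize: dAC/dQ = -704/Q^2 + 11 = 0
Q^2 = 704/11 = 64
Q* = 8
Min AC = 704/8 + 11 + 11*8
Min AC = 88 + 11 + 88 = 187

187


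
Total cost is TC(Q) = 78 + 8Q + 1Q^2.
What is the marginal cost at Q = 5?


MC = dTC/dQ = 8 + 2*1*Q
At Q = 5:
MC = 8 + 2*5
MC = 8 + 10 = 18

18


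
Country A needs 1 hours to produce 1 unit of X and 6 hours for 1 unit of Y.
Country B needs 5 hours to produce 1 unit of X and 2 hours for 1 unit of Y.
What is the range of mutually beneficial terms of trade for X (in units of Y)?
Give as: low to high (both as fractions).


Opportunity cost of X for Country A = hours_X / hours_Y = 1/6 = 1/6 units of Y
Opportunity cost of X for Country B = hours_X / hours_Y = 5/2 = 5/2 units of Y
Terms of trade must be between the two opportunity costs.
Range: 1/6 to 5/2

1/6 to 5/2


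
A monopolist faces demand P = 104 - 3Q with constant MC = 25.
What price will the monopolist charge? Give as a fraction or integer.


MR = 104 - 6Q
Set MR = MC: 104 - 6Q = 25
Q* = 79/6
Substitute into demand:
P* = 104 - 3*79/6 = 129/2

129/2


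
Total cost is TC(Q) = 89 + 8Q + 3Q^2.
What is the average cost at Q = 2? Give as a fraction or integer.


TC(2) = 89 + 8*2 + 3*2^2
TC(2) = 89 + 16 + 12 = 117
AC = TC/Q = 117/2 = 117/2

117/2


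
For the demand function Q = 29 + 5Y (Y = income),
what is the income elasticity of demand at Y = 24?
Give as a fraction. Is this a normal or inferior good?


dQ/dY = 5
At Y = 24: Q = 29 + 5*24 = 149
Ey = (dQ/dY)(Y/Q) = 5 * 24 / 149 = 120/149
Since Ey > 0, this is a normal good.

120/149 (normal good)


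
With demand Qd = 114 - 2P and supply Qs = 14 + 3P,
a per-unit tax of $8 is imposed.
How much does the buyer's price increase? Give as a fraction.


With a per-unit tax, the buyer's price increase depends on relative slopes.
Supply slope: d = 3, Demand slope: b = 2
Buyer's price increase = d * tax / (b + d)
= 3 * 8 / (2 + 3)
= 24 / 5 = 24/5

24/5


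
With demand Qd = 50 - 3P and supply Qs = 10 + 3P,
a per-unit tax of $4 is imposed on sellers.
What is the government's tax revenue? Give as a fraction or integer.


With tax on sellers, new supply: Qs' = 10 + 3(P - 4)
= 3P - 2
New equilibrium quantity:
Q_new = 24
Tax revenue = tax * Q_new = 4 * 24 = 96

96


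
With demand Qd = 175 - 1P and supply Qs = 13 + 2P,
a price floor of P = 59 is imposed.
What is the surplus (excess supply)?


At P = 59:
Qd = 175 - 1*59 = 116
Qs = 13 + 2*59 = 131
Surplus = Qs - Qd = 131 - 116 = 15

15


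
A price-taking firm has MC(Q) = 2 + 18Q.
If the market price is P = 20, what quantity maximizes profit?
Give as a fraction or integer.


In perfect competition, profit is maximized where P = MC.
20 = 2 + 18Q
18 = 18Q
Q* = 18/18 = 1

1


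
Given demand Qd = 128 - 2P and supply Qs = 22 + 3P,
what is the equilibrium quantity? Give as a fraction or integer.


First find equilibrium price:
128 - 2P = 22 + 3P
P* = 106/5 = 106/5
Then substitute into demand:
Q* = 128 - 2 * 106/5 = 428/5

428/5


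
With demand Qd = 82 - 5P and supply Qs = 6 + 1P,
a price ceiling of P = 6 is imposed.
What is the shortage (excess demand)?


At P = 6:
Qd = 82 - 5*6 = 52
Qs = 6 + 1*6 = 12
Shortage = Qd - Qs = 52 - 12 = 40

40


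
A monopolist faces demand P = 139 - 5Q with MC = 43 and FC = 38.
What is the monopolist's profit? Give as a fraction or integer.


MR = MC: 139 - 10Q = 43
Q* = 48/5
P* = 139 - 5*48/5 = 91
Profit = (P* - MC)*Q* - FC
= (91 - 43)*48/5 - 38
= 48*48/5 - 38
= 2304/5 - 38 = 2114/5

2114/5


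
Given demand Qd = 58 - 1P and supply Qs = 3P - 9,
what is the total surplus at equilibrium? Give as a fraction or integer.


Find equilibrium: 58 - 1P = 3P - 9
58 + 9 = 4P
P* = 67/4 = 67/4
Q* = 3*67/4 - 9 = 165/4
Inverse demand: P = 58 - Q/1, so P_max = 58
Inverse supply: P = 3 + Q/3, so P_min = 3
CS = (1/2) * 165/4 * (58 - 67/4) = 27225/32
PS = (1/2) * 165/4 * (67/4 - 3) = 9075/32
TS = CS + PS = 27225/32 + 9075/32 = 9075/8

9075/8


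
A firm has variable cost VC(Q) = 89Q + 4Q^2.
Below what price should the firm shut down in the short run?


AVC(Q) = VC(Q)/Q = 89 + 4Q
AVC is increasing in Q, so minimum AVC is at Q -> 0+.
Min AVC = 89
The firm should shut down if P < 89.

89


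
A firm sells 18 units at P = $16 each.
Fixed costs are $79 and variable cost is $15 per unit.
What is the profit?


Total Revenue = P * Q = 16 * 18 = $288
Total Cost = FC + VC*Q = 79 + 15*18 = $349
Profit = TR - TC = 288 - 349 = $-61

$-61


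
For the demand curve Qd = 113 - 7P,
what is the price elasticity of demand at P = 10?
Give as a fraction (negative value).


dQ/dP = -7
At P = 10: Q = 113 - 7*10 = 43
E = (dQ/dP)(P/Q) = (-7)(10/43) = -70/43

-70/43


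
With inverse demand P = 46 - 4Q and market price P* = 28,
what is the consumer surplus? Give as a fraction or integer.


Maximum willingness to pay (at Q=0): P_max = 46
Quantity demanded at P* = 28:
Q* = (46 - 28)/4 = 9/2
CS = (1/2) * Q* * (P_max - P*)
CS = (1/2) * 9/2 * (46 - 28)
CS = (1/2) * 9/2 * 18 = 81/2

81/2


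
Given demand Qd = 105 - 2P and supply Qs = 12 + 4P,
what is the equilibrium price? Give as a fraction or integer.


At equilibrium, Qd = Qs.
105 - 2P = 12 + 4P
105 - 12 = 2P + 4P
93 = 6P
P* = 93/6 = 31/2

31/2


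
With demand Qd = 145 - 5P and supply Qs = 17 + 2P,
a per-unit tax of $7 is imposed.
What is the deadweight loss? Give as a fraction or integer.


Pre-tax equilibrium quantity: Q* = 375/7
Post-tax equilibrium quantity: Q_tax = 305/7
Reduction in quantity: Q* - Q_tax = 10
DWL = (1/2) * tax * (Q* - Q_tax)
DWL = (1/2) * 7 * 10 = 35

35


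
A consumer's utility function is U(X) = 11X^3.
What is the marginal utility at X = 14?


MU = dU/dX = 11*3*X^(3-1)
MU = 33*X^2
At X = 14:
MU = 33 * 14^2
MU = 33 * 196 = 6468

6468


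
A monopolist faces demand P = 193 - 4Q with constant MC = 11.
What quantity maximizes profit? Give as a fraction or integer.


TR = P*Q = (193 - 4Q)Q = 193Q - 4Q^2
MR = dTR/dQ = 193 - 8Q
Set MR = MC:
193 - 8Q = 11
182 = 8Q
Q* = 182/8 = 91/4

91/4


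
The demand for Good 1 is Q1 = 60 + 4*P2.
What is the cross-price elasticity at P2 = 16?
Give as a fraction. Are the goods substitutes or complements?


dQ1/dP2 = 4
At P2 = 16: Q1 = 60 + 4*16 = 124
Exy = (dQ1/dP2)(P2/Q1) = 4 * 16 / 124 = 16/31
Since Exy > 0, the goods are substitutes.

16/31 (substitutes)


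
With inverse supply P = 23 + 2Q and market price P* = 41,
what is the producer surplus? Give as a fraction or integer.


Minimum supply price (at Q=0): P_min = 23
Quantity supplied at P* = 41:
Q* = (41 - 23)/2 = 9
PS = (1/2) * Q* * (P* - P_min)
PS = (1/2) * 9 * (41 - 23)
PS = (1/2) * 9 * 18 = 81

81


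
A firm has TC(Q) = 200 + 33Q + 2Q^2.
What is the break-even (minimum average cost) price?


AC(Q) = 200/Q + 33 + 2Q
To minimize: dAC/dQ = -200/Q^2 + 2 = 0
Q^2 = 200/2 = 100
Q* = 10
Min AC = 200/10 + 33 + 2*10
Min AC = 20 + 33 + 20 = 73

73


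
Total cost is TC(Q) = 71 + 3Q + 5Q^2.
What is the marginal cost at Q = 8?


MC = dTC/dQ = 3 + 2*5*Q
At Q = 8:
MC = 3 + 10*8
MC = 3 + 80 = 83

83


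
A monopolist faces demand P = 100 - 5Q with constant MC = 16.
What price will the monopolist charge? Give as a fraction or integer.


MR = 100 - 10Q
Set MR = MC: 100 - 10Q = 16
Q* = 42/5
Substitute into demand:
P* = 100 - 5*42/5 = 58

58


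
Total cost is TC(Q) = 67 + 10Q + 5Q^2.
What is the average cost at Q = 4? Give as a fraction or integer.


TC(4) = 67 + 10*4 + 5*4^2
TC(4) = 67 + 40 + 80 = 187
AC = TC/Q = 187/4 = 187/4

187/4


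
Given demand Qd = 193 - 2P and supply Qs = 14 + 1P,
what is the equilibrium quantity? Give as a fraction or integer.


First find equilibrium price:
193 - 2P = 14 + 1P
P* = 179/3 = 179/3
Then substitute into demand:
Q* = 193 - 2 * 179/3 = 221/3

221/3


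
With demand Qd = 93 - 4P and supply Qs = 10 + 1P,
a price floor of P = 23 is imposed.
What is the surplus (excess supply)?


At P = 23:
Qd = 93 - 4*23 = 1
Qs = 10 + 1*23 = 33
Surplus = Qs - Qd = 33 - 1 = 32

32


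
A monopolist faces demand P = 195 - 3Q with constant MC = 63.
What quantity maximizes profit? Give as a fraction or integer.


TR = P*Q = (195 - 3Q)Q = 195Q - 3Q^2
MR = dTR/dQ = 195 - 6Q
Set MR = MC:
195 - 6Q = 63
132 = 6Q
Q* = 132/6 = 22

22


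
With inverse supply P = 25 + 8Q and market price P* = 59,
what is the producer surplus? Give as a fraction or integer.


Minimum supply price (at Q=0): P_min = 25
Quantity supplied at P* = 59:
Q* = (59 - 25)/8 = 17/4
PS = (1/2) * Q* * (P* - P_min)
PS = (1/2) * 17/4 * (59 - 25)
PS = (1/2) * 17/4 * 34 = 289/4

289/4


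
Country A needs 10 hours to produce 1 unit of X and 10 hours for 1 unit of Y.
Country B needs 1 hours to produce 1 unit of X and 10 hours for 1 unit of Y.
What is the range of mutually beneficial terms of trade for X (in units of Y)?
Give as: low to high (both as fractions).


Opportunity cost of X for Country A = hours_X / hours_Y = 10/10 = 1 units of Y
Opportunity cost of X for Country B = hours_X / hours_Y = 1/10 = 1/10 units of Y
Terms of trade must be between the two opportunity costs.
Range: 1/10 to 1

1/10 to 1


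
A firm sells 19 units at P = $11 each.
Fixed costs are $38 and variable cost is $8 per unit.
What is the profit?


Total Revenue = P * Q = 11 * 19 = $209
Total Cost = FC + VC*Q = 38 + 8*19 = $190
Profit = TR - TC = 209 - 190 = $19

$19


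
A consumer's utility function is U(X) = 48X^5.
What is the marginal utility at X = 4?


MU = dU/dX = 48*5*X^(5-1)
MU = 240*X^4
At X = 4:
MU = 240 * 4^4
MU = 240 * 256 = 61440

61440


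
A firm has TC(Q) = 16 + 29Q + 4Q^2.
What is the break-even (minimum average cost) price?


AC(Q) = 16/Q + 29 + 4Q
To minimize: dAC/dQ = -16/Q^2 + 4 = 0
Q^2 = 16/4 = 4
Q* = 2
Min AC = 16/2 + 29 + 4*2
Min AC = 8 + 29 + 8 = 45

45


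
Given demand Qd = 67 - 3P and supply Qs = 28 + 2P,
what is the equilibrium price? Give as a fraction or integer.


At equilibrium, Qd = Qs.
67 - 3P = 28 + 2P
67 - 28 = 3P + 2P
39 = 5P
P* = 39/5 = 39/5

39/5


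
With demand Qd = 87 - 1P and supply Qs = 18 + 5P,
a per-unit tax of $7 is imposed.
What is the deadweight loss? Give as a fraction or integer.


Pre-tax equilibrium quantity: Q* = 151/2
Post-tax equilibrium quantity: Q_tax = 209/3
Reduction in quantity: Q* - Q_tax = 35/6
DWL = (1/2) * tax * (Q* - Q_tax)
DWL = (1/2) * 7 * 35/6 = 245/12

245/12


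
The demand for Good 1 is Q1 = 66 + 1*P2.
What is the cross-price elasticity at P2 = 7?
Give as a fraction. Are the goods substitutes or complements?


dQ1/dP2 = 1
At P2 = 7: Q1 = 66 + 1*7 = 73
Exy = (dQ1/dP2)(P2/Q1) = 1 * 7 / 73 = 7/73
Since Exy > 0, the goods are substitutes.

7/73 (substitutes)


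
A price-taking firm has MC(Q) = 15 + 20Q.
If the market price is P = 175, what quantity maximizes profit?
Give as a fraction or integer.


In perfect competition, profit is maximized where P = MC.
175 = 15 + 20Q
160 = 20Q
Q* = 160/20 = 8

8


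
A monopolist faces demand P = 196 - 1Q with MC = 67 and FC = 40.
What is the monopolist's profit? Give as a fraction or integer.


MR = MC: 196 - 2Q = 67
Q* = 129/2
P* = 196 - 1*129/2 = 263/2
Profit = (P* - MC)*Q* - FC
= (263/2 - 67)*129/2 - 40
= 129/2*129/2 - 40
= 16641/4 - 40 = 16481/4

16481/4


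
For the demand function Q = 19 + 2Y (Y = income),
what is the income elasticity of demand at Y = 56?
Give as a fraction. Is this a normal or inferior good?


dQ/dY = 2
At Y = 56: Q = 19 + 2*56 = 131
Ey = (dQ/dY)(Y/Q) = 2 * 56 / 131 = 112/131
Since Ey > 0, this is a normal good.

112/131 (normal good)


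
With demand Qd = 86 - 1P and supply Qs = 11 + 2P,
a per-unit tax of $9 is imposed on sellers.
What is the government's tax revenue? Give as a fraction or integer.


With tax on sellers, new supply: Qs' = 11 + 2(P - 9)
= 2P - 7
New equilibrium quantity:
Q_new = 55
Tax revenue = tax * Q_new = 9 * 55 = 495

495


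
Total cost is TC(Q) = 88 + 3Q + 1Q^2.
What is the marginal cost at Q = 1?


MC = dTC/dQ = 3 + 2*1*Q
At Q = 1:
MC = 3 + 2*1
MC = 3 + 2 = 5

5


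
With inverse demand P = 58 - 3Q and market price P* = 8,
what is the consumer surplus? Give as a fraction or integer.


Maximum willingness to pay (at Q=0): P_max = 58
Quantity demanded at P* = 8:
Q* = (58 - 8)/3 = 50/3
CS = (1/2) * Q* * (P_max - P*)
CS = (1/2) * 50/3 * (58 - 8)
CS = (1/2) * 50/3 * 50 = 1250/3

1250/3


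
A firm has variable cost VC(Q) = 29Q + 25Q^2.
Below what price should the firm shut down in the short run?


AVC(Q) = VC(Q)/Q = 29 + 25Q
AVC is increasing in Q, so minimum AVC is at Q -> 0+.
Min AVC = 29
The firm should shut down if P < 29.

29


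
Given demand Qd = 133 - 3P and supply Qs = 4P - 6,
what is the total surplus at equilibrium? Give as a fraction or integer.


Find equilibrium: 133 - 3P = 4P - 6
133 + 6 = 7P
P* = 139/7 = 139/7
Q* = 4*139/7 - 6 = 514/7
Inverse demand: P = 133/3 - Q/3, so P_max = 133/3
Inverse supply: P = 3/2 + Q/4, so P_min = 3/2
CS = (1/2) * 514/7 * (133/3 - 139/7) = 132098/147
PS = (1/2) * 514/7 * (139/7 - 3/2) = 66049/98
TS = CS + PS = 132098/147 + 66049/98 = 66049/42

66049/42


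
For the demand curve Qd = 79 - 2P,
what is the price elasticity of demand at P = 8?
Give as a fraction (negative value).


dQ/dP = -2
At P = 8: Q = 79 - 2*8 = 63
E = (dQ/dP)(P/Q) = (-2)(8/63) = -16/63

-16/63


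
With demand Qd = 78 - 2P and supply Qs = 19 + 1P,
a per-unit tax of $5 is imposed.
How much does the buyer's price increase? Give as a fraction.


With a per-unit tax, the buyer's price increase depends on relative slopes.
Supply slope: d = 1, Demand slope: b = 2
Buyer's price increase = d * tax / (b + d)
= 1 * 5 / (2 + 1)
= 5 / 3 = 5/3

5/3


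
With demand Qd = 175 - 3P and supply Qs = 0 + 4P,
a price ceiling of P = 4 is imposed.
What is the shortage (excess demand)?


At P = 4:
Qd = 175 - 3*4 = 163
Qs = 0 + 4*4 = 16
Shortage = Qd - Qs = 163 - 16 = 147

147


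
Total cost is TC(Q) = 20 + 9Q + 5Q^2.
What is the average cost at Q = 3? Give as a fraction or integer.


TC(3) = 20 + 9*3 + 5*3^2
TC(3) = 20 + 27 + 45 = 92
AC = TC/Q = 92/3 = 92/3

92/3


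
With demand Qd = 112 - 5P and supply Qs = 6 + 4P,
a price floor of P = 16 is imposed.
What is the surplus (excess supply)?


At P = 16:
Qd = 112 - 5*16 = 32
Qs = 6 + 4*16 = 70
Surplus = Qs - Qd = 70 - 32 = 38

38


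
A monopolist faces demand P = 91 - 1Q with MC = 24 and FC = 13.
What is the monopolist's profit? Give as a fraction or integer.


MR = MC: 91 - 2Q = 24
Q* = 67/2
P* = 91 - 1*67/2 = 115/2
Profit = (P* - MC)*Q* - FC
= (115/2 - 24)*67/2 - 13
= 67/2*67/2 - 13
= 4489/4 - 13 = 4437/4

4437/4


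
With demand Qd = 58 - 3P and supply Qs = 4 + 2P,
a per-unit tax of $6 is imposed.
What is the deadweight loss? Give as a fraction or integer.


Pre-tax equilibrium quantity: Q* = 128/5
Post-tax equilibrium quantity: Q_tax = 92/5
Reduction in quantity: Q* - Q_tax = 36/5
DWL = (1/2) * tax * (Q* - Q_tax)
DWL = (1/2) * 6 * 36/5 = 108/5

108/5


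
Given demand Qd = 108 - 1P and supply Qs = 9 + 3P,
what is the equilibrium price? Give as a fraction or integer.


At equilibrium, Qd = Qs.
108 - 1P = 9 + 3P
108 - 9 = 1P + 3P
99 = 4P
P* = 99/4 = 99/4

99/4


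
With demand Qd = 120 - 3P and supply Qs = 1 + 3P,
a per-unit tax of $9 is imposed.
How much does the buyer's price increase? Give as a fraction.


With a per-unit tax, the buyer's price increase depends on relative slopes.
Supply slope: d = 3, Demand slope: b = 3
Buyer's price increase = d * tax / (b + d)
= 3 * 9 / (3 + 3)
= 27 / 6 = 9/2

9/2


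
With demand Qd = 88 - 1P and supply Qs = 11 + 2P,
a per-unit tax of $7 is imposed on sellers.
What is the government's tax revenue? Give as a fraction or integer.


With tax on sellers, new supply: Qs' = 11 + 2(P - 7)
= 2P - 3
New equilibrium quantity:
Q_new = 173/3
Tax revenue = tax * Q_new = 7 * 173/3 = 1211/3

1211/3


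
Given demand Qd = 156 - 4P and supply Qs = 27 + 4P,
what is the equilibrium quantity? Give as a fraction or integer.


First find equilibrium price:
156 - 4P = 27 + 4P
P* = 129/8 = 129/8
Then substitute into demand:
Q* = 156 - 4 * 129/8 = 183/2

183/2


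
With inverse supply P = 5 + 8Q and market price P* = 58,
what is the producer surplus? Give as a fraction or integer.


Minimum supply price (at Q=0): P_min = 5
Quantity supplied at P* = 58:
Q* = (58 - 5)/8 = 53/8
PS = (1/2) * Q* * (P* - P_min)
PS = (1/2) * 53/8 * (58 - 5)
PS = (1/2) * 53/8 * 53 = 2809/16

2809/16


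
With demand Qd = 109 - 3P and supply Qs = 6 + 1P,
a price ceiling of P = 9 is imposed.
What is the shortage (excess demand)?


At P = 9:
Qd = 109 - 3*9 = 82
Qs = 6 + 1*9 = 15
Shortage = Qd - Qs = 82 - 15 = 67

67


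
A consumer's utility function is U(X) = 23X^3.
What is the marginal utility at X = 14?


MU = dU/dX = 23*3*X^(3-1)
MU = 69*X^2
At X = 14:
MU = 69 * 14^2
MU = 69 * 196 = 13524

13524


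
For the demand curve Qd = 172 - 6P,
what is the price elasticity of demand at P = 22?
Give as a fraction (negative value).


dQ/dP = -6
At P = 22: Q = 172 - 6*22 = 40
E = (dQ/dP)(P/Q) = (-6)(22/40) = -33/10

-33/10


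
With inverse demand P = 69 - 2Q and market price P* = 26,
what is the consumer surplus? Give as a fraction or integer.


Maximum willingness to pay (at Q=0): P_max = 69
Quantity demanded at P* = 26:
Q* = (69 - 26)/2 = 43/2
CS = (1/2) * Q* * (P_max - P*)
CS = (1/2) * 43/2 * (69 - 26)
CS = (1/2) * 43/2 * 43 = 1849/4

1849/4


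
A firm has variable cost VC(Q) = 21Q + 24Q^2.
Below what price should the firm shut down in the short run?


AVC(Q) = VC(Q)/Q = 21 + 24Q
AVC is increasing in Q, so minimum AVC is at Q -> 0+.
Min AVC = 21
The firm should shut down if P < 21.

21


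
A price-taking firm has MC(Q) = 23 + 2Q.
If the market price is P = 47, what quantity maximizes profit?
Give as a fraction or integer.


In perfect competition, profit is maximized where P = MC.
47 = 23 + 2Q
24 = 2Q
Q* = 24/2 = 12

12


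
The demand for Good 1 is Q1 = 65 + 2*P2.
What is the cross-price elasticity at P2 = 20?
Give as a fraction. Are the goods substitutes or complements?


dQ1/dP2 = 2
At P2 = 20: Q1 = 65 + 2*20 = 105
Exy = (dQ1/dP2)(P2/Q1) = 2 * 20 / 105 = 8/21
Since Exy > 0, the goods are substitutes.

8/21 (substitutes)


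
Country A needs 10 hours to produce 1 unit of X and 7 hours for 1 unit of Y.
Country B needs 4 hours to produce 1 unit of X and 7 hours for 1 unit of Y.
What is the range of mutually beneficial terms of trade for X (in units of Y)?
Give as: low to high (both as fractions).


Opportunity cost of X for Country A = hours_X / hours_Y = 10/7 = 10/7 units of Y
Opportunity cost of X for Country B = hours_X / hours_Y = 4/7 = 4/7 units of Y
Terms of trade must be between the two opportunity costs.
Range: 4/7 to 10/7

4/7 to 10/7


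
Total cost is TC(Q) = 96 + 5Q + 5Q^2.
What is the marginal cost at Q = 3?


MC = dTC/dQ = 5 + 2*5*Q
At Q = 3:
MC = 5 + 10*3
MC = 5 + 30 = 35

35


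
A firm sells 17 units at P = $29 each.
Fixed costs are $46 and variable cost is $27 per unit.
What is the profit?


Total Revenue = P * Q = 29 * 17 = $493
Total Cost = FC + VC*Q = 46 + 27*17 = $505
Profit = TR - TC = 493 - 505 = $-12

$-12


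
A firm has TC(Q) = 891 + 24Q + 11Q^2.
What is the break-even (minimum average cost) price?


AC(Q) = 891/Q + 24 + 11Q
To minimize: dAC/dQ = -891/Q^2 + 11 = 0
Q^2 = 891/11 = 81
Q* = 9
Min AC = 891/9 + 24 + 11*9
Min AC = 99 + 24 + 99 = 222

222


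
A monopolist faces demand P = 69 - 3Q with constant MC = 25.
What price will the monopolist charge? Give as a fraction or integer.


MR = 69 - 6Q
Set MR = MC: 69 - 6Q = 25
Q* = 22/3
Substitute into demand:
P* = 69 - 3*22/3 = 47

47


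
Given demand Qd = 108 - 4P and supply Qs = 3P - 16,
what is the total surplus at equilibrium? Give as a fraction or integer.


Find equilibrium: 108 - 4P = 3P - 16
108 + 16 = 7P
P* = 124/7 = 124/7
Q* = 3*124/7 - 16 = 260/7
Inverse demand: P = 27 - Q/4, so P_max = 27
Inverse supply: P = 16/3 + Q/3, so P_min = 16/3
CS = (1/2) * 260/7 * (27 - 124/7) = 8450/49
PS = (1/2) * 260/7 * (124/7 - 16/3) = 33800/147
TS = CS + PS = 8450/49 + 33800/147 = 8450/21

8450/21


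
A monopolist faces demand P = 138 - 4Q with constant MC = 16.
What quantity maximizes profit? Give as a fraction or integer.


TR = P*Q = (138 - 4Q)Q = 138Q - 4Q^2
MR = dTR/dQ = 138 - 8Q
Set MR = MC:
138 - 8Q = 16
122 = 8Q
Q* = 122/8 = 61/4

61/4


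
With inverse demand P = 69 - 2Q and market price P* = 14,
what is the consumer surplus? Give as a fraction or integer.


Maximum willingness to pay (at Q=0): P_max = 69
Quantity demanded at P* = 14:
Q* = (69 - 14)/2 = 55/2
CS = (1/2) * Q* * (P_max - P*)
CS = (1/2) * 55/2 * (69 - 14)
CS = (1/2) * 55/2 * 55 = 3025/4

3025/4


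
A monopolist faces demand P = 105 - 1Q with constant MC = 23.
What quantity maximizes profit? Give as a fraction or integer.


TR = P*Q = (105 - 1Q)Q = 105Q - 1Q^2
MR = dTR/dQ = 105 - 2Q
Set MR = MC:
105 - 2Q = 23
82 = 2Q
Q* = 82/2 = 41

41


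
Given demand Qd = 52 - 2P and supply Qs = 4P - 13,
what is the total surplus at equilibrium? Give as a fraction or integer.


Find equilibrium: 52 - 2P = 4P - 13
52 + 13 = 6P
P* = 65/6 = 65/6
Q* = 4*65/6 - 13 = 91/3
Inverse demand: P = 26 - Q/2, so P_max = 26
Inverse supply: P = 13/4 + Q/4, so P_min = 13/4
CS = (1/2) * 91/3 * (26 - 65/6) = 8281/36
PS = (1/2) * 91/3 * (65/6 - 13/4) = 8281/72
TS = CS + PS = 8281/36 + 8281/72 = 8281/24

8281/24


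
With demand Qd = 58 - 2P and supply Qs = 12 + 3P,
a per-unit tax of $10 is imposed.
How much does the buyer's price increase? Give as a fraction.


With a per-unit tax, the buyer's price increase depends on relative slopes.
Supply slope: d = 3, Demand slope: b = 2
Buyer's price increase = d * tax / (b + d)
= 3 * 10 / (2 + 3)
= 30 / 5 = 6

6


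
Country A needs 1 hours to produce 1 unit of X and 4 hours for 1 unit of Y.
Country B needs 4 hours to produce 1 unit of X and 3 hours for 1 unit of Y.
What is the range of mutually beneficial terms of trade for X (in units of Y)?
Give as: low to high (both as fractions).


Opportunity cost of X for Country A = hours_X / hours_Y = 1/4 = 1/4 units of Y
Opportunity cost of X for Country B = hours_X / hours_Y = 4/3 = 4/3 units of Y
Terms of trade must be between the two opportunity costs.
Range: 1/4 to 4/3

1/4 to 4/3


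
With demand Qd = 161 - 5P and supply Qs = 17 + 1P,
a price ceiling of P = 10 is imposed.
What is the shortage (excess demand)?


At P = 10:
Qd = 161 - 5*10 = 111
Qs = 17 + 1*10 = 27
Shortage = Qd - Qs = 111 - 27 = 84

84


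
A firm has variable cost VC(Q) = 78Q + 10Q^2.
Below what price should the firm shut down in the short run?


AVC(Q) = VC(Q)/Q = 78 + 10Q
AVC is increasing in Q, so minimum AVC is at Q -> 0+.
Min AVC = 78
The firm should shut down if P < 78.

78


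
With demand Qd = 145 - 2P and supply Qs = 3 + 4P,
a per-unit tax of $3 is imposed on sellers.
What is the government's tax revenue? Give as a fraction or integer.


With tax on sellers, new supply: Qs' = 3 + 4(P - 3)
= 4P - 9
New equilibrium quantity:
Q_new = 281/3
Tax revenue = tax * Q_new = 3 * 281/3 = 281

281


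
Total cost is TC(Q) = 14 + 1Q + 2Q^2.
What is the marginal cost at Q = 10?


MC = dTC/dQ = 1 + 2*2*Q
At Q = 10:
MC = 1 + 4*10
MC = 1 + 40 = 41

41


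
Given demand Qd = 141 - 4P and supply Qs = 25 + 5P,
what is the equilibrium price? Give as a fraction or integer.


At equilibrium, Qd = Qs.
141 - 4P = 25 + 5P
141 - 25 = 4P + 5P
116 = 9P
P* = 116/9 = 116/9

116/9


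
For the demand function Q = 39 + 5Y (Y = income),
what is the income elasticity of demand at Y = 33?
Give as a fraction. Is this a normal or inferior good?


dQ/dY = 5
At Y = 33: Q = 39 + 5*33 = 204
Ey = (dQ/dY)(Y/Q) = 5 * 33 / 204 = 55/68
Since Ey > 0, this is a normal good.

55/68 (normal good)


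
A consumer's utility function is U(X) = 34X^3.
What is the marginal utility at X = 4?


MU = dU/dX = 34*3*X^(3-1)
MU = 102*X^2
At X = 4:
MU = 102 * 4^2
MU = 102 * 16 = 1632

1632


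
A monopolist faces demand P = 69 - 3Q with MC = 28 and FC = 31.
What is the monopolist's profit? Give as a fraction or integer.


MR = MC: 69 - 6Q = 28
Q* = 41/6
P* = 69 - 3*41/6 = 97/2
Profit = (P* - MC)*Q* - FC
= (97/2 - 28)*41/6 - 31
= 41/2*41/6 - 31
= 1681/12 - 31 = 1309/12

1309/12


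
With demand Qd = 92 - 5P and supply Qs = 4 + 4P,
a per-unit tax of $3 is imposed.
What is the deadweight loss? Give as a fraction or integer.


Pre-tax equilibrium quantity: Q* = 388/9
Post-tax equilibrium quantity: Q_tax = 328/9
Reduction in quantity: Q* - Q_tax = 20/3
DWL = (1/2) * tax * (Q* - Q_tax)
DWL = (1/2) * 3 * 20/3 = 10

10


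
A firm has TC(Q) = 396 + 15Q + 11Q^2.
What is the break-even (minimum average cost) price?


AC(Q) = 396/Q + 15 + 11Q
To minimize: dAC/dQ = -396/Q^2 + 11 = 0
Q^2 = 396/11 = 36
Q* = 6
Min AC = 396/6 + 15 + 11*6
Min AC = 66 + 15 + 66 = 147

147


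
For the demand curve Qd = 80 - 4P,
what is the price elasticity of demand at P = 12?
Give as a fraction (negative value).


dQ/dP = -4
At P = 12: Q = 80 - 4*12 = 32
E = (dQ/dP)(P/Q) = (-4)(12/32) = -3/2

-3/2


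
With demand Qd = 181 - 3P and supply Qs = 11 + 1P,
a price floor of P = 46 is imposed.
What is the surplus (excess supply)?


At P = 46:
Qd = 181 - 3*46 = 43
Qs = 11 + 1*46 = 57
Surplus = Qs - Qd = 57 - 43 = 14

14


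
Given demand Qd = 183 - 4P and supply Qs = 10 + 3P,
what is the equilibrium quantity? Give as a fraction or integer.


First find equilibrium price:
183 - 4P = 10 + 3P
P* = 173/7 = 173/7
Then substitute into demand:
Q* = 183 - 4 * 173/7 = 589/7

589/7


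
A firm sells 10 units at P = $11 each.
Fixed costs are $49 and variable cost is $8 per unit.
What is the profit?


Total Revenue = P * Q = 11 * 10 = $110
Total Cost = FC + VC*Q = 49 + 8*10 = $129
Profit = TR - TC = 110 - 129 = $-19

$-19


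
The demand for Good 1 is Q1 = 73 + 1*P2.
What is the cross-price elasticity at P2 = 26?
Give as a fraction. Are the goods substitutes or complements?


dQ1/dP2 = 1
At P2 = 26: Q1 = 73 + 1*26 = 99
Exy = (dQ1/dP2)(P2/Q1) = 1 * 26 / 99 = 26/99
Since Exy > 0, the goods are substitutes.

26/99 (substitutes)


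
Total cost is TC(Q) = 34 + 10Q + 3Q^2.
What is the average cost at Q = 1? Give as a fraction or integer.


TC(1) = 34 + 10*1 + 3*1^2
TC(1) = 34 + 10 + 3 = 47
AC = TC/Q = 47/1 = 47

47


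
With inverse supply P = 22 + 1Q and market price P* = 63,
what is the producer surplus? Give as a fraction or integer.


Minimum supply price (at Q=0): P_min = 22
Quantity supplied at P* = 63:
Q* = (63 - 22)/1 = 41
PS = (1/2) * Q* * (P* - P_min)
PS = (1/2) * 41 * (63 - 22)
PS = (1/2) * 41 * 41 = 1681/2

1681/2


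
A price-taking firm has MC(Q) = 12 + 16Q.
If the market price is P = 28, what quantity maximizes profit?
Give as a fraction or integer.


In perfect competition, profit is maximized where P = MC.
28 = 12 + 16Q
16 = 16Q
Q* = 16/16 = 1

1


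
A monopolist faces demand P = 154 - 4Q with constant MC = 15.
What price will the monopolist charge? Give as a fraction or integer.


MR = 154 - 8Q
Set MR = MC: 154 - 8Q = 15
Q* = 139/8
Substitute into demand:
P* = 154 - 4*139/8 = 169/2

169/2


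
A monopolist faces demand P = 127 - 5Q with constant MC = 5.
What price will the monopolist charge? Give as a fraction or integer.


MR = 127 - 10Q
Set MR = MC: 127 - 10Q = 5
Q* = 61/5
Substitute into demand:
P* = 127 - 5*61/5 = 66

66


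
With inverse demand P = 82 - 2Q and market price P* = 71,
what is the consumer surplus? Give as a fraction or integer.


Maximum willingness to pay (at Q=0): P_max = 82
Quantity demanded at P* = 71:
Q* = (82 - 71)/2 = 11/2
CS = (1/2) * Q* * (P_max - P*)
CS = (1/2) * 11/2 * (82 - 71)
CS = (1/2) * 11/2 * 11 = 121/4

121/4


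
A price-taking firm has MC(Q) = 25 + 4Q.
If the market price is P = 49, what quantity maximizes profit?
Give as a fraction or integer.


In perfect competition, profit is maximized where P = MC.
49 = 25 + 4Q
24 = 4Q
Q* = 24/4 = 6

6


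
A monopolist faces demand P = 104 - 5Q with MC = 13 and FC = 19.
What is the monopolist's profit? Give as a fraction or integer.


MR = MC: 104 - 10Q = 13
Q* = 91/10
P* = 104 - 5*91/10 = 117/2
Profit = (P* - MC)*Q* - FC
= (117/2 - 13)*91/10 - 19
= 91/2*91/10 - 19
= 8281/20 - 19 = 7901/20

7901/20


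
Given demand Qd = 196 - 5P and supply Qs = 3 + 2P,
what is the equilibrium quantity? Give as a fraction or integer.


First find equilibrium price:
196 - 5P = 3 + 2P
P* = 193/7 = 193/7
Then substitute into demand:
Q* = 196 - 5 * 193/7 = 407/7

407/7


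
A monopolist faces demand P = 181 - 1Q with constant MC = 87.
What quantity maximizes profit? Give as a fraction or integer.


TR = P*Q = (181 - 1Q)Q = 181Q - 1Q^2
MR = dTR/dQ = 181 - 2Q
Set MR = MC:
181 - 2Q = 87
94 = 2Q
Q* = 94/2 = 47

47


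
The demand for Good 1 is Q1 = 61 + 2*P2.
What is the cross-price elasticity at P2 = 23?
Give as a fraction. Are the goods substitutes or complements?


dQ1/dP2 = 2
At P2 = 23: Q1 = 61 + 2*23 = 107
Exy = (dQ1/dP2)(P2/Q1) = 2 * 23 / 107 = 46/107
Since Exy > 0, the goods are substitutes.

46/107 (substitutes)
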